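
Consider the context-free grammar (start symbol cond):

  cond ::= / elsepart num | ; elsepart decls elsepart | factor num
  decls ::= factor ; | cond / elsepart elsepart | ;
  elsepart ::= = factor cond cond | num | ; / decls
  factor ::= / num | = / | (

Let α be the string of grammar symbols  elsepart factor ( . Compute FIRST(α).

Add FIRST(elsepart) = { ;, =, num }; elsepart is not nullable, stop.

{ ;, =, num }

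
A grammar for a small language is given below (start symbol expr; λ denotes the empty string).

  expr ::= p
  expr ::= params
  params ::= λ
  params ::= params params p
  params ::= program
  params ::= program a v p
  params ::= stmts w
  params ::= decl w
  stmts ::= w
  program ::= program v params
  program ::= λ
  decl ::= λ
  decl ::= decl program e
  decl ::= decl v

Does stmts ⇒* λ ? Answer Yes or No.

Nullable nonterminals: decl, expr, params, program.
No production of stmts has an RHS whose symbols are all nullable, so stmts is not nullable.

No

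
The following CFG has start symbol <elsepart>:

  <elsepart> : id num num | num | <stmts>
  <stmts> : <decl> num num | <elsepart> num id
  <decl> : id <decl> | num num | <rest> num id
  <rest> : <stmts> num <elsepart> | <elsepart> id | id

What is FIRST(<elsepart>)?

{ id, num }

<elsepart> : id num num contributes {id}.
<elsepart> : num contributes {num}.
From <elsepart> : <stmts>: add FIRST(<stmts>) = { id, num }.
Union: FIRST(<elsepart>) = { id, num }.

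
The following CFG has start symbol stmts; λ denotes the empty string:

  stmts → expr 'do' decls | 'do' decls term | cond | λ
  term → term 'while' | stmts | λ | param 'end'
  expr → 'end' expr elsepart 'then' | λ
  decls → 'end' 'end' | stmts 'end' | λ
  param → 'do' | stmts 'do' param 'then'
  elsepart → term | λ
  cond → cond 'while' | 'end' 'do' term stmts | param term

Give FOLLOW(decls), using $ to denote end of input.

{ $, 'do', 'end', 'then', 'while' }

In stmts → expr 'do' decls: decls is at the end, add FOLLOW(stmts) = { $, 'do', 'end', 'then', 'while' }.
In stmts → 'do' decls term: add FIRST(term)\{λ} = { 'do', 'end', 'while' }.
  Since term is nullable, also add FOLLOW(stmts) = { $, 'do', 'end', 'then', 'while' }.
Union: FOLLOW(decls) = { $, 'do', 'end', 'then', 'while' }.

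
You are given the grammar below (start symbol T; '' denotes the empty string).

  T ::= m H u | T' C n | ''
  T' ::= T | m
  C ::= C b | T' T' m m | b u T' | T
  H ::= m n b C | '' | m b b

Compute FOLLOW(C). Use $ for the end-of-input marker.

In T ::= T' C n: add FIRST(n) = { n }.
In C ::= C b: add FIRST(b) = { b }.
In H ::= m n b C: C is at the end, add FOLLOW(H) = { u }.
Union: FOLLOW(C) = { b, n, u }.

{ b, n, u }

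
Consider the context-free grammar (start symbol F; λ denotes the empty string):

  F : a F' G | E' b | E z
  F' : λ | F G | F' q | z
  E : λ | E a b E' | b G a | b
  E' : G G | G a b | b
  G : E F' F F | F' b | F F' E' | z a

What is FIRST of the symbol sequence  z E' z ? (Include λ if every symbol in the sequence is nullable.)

z is a terminal; add {z} and stop.

{ z }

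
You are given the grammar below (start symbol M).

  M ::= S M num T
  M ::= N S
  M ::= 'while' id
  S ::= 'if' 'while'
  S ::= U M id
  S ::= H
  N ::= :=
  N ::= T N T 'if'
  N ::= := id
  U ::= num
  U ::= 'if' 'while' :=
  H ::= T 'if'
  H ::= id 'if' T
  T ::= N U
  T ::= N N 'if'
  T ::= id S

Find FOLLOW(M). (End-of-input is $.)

{ $, id, num }

M is the start symbol, so $ ∈ FOLLOW(M).
In M ::= S M num T: add FIRST(num T) = { num }.
In S ::= U M id: add FIRST(id) = { id }.
Union: FOLLOW(M) = { $, id, num }.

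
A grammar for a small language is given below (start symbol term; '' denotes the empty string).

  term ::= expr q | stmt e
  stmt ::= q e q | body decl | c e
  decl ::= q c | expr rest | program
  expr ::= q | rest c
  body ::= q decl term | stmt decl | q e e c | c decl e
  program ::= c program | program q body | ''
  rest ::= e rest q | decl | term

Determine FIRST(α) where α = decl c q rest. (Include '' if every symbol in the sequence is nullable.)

{ c, e, q }

Add FIRST(decl)\{''} = { c, e, q }; decl is nullable, continue.
c is a terminal; add {c} and stop.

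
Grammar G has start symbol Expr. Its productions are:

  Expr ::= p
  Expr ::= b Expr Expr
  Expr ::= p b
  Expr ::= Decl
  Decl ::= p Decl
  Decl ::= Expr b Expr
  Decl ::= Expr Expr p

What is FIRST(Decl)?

{ b, p }

Decl ::= p Decl contributes {p}.
From Decl ::= Expr b Expr: add FIRST(Expr) = { b, p }.
From Decl ::= Expr Expr p: add FIRST(Expr) = { b, p }.
Union: FIRST(Decl) = { b, p }.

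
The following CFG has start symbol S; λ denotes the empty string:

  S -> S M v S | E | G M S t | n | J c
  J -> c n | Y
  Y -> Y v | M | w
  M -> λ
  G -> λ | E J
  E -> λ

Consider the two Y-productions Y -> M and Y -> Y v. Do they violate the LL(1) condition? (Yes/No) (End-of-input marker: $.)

FIRST(M) = { λ } and FIRST(Y v) = { v, w }.
The first alternative is nullable and FOLLOW(Y) = { c, n, t, v, w } shares v with FIRST of the second — conflict.

Yes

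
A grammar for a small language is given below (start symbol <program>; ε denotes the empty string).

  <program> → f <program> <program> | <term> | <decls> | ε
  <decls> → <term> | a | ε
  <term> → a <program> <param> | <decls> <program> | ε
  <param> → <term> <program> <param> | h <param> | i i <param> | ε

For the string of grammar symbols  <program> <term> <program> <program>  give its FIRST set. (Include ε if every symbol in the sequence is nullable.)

Add FIRST(<program>)\{ε} = { a, f }; <program> is nullable, continue.
Add FIRST(<term>)\{ε} = { a, f }; <term> is nullable, continue.
Add FIRST(<program>)\{ε} = { a, f }; <program> is nullable, continue.
Add FIRST(<program>)\{ε} = { a, f }; <program> is nullable, continue.
Every symbol is nullable, so include ε.

{ a, f, ε }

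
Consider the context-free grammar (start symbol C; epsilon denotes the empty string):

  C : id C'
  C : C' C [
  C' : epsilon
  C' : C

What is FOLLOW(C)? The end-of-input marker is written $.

{ $, [, id }

C is the start symbol, so $ ∈ FOLLOW(C).
In C : C' C [: add FIRST([) = { [ }.
In C' : C: C is at the end, add FOLLOW(C') = { $, [, id }.
Union: FOLLOW(C) = { $, [, id }.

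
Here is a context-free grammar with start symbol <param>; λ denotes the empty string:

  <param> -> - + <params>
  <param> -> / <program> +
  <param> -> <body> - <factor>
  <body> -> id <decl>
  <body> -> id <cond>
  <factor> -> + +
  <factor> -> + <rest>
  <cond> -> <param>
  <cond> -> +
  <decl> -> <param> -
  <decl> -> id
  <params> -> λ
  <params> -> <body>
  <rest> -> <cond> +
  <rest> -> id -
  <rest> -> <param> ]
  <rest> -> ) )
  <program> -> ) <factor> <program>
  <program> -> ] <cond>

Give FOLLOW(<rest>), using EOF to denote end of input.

In <factor> -> + <rest>: <rest> is at the end, add FOLLOW(<factor>) = { EOF, ), +, -, ] }.
Union: FOLLOW(<rest>) = { EOF, ), +, -, ] }.

{ EOF, ), +, -, ] }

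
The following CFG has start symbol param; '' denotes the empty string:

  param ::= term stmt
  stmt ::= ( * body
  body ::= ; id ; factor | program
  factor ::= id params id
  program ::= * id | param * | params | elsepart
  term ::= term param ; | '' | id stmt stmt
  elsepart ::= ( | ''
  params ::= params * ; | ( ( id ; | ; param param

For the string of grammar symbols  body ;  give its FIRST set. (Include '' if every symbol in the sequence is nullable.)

{ (, *, ;, id }

Add FIRST(body)\{''} = { (, *, ;, id }; body is nullable, continue.
; is a terminal; add {;} and stop.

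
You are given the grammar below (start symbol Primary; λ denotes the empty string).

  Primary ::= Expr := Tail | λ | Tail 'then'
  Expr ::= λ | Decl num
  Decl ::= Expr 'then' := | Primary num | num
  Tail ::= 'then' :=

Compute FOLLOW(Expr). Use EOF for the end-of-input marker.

In Primary ::= Expr := Tail: add FIRST(:= Tail) = { := }.
In Decl ::= Expr 'then' :=: add FIRST('then' :=) = { 'then' }.
Union: FOLLOW(Expr) = { 'then', := }.

{ 'then', := }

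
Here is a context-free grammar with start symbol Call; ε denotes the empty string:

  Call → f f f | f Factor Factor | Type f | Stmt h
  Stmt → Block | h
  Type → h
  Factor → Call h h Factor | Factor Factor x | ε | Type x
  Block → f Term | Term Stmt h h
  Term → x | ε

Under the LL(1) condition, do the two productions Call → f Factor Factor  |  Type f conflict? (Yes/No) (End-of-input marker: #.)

FIRST(f Factor Factor) = { f } and FIRST(Type f) = { h }.
The FIRST sets are disjoint and neither alternative is nullable — no conflict.

No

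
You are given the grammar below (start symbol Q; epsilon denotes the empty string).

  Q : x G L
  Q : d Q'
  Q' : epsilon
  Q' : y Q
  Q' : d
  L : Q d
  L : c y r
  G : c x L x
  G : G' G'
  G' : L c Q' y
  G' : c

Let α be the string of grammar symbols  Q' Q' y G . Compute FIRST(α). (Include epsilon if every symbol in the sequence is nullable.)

Add FIRST(Q')\{epsilon} = { d, y }; Q' is nullable, continue.
Add FIRST(Q')\{epsilon} = { d, y }; Q' is nullable, continue.
y is a terminal; add {y} and stop.

{ d, y }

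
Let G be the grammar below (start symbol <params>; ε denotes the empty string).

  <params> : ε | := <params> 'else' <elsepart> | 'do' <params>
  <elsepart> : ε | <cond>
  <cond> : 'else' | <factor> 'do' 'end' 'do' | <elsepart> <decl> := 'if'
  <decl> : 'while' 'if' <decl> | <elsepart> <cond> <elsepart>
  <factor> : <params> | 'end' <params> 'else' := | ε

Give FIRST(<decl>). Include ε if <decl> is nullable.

<decl> : 'while' 'if' <decl> contributes {'while'}.
From <decl> : <elsepart> <cond> <elsepart>: <elsepart> nullable, take FIRST(<elsepart>) ∪ FIRST(<cond>) = { 'do', 'else', 'end', 'while', := }.
Union: FIRST(<decl>) = { 'do', 'else', 'end', 'while', := }.

{ 'do', 'else', 'end', 'while', := }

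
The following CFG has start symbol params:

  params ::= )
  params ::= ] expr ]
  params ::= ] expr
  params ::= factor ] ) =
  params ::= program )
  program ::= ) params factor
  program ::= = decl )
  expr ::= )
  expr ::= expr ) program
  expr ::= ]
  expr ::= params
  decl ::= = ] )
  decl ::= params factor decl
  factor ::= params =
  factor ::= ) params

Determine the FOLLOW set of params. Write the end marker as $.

{ $, ), =, ] }

params is the start symbol, so $ ∈ FOLLOW(params).
In program ::= ) params factor: add FIRST(factor) = { ), =, ] }.
In expr ::= params: params is at the end, add FOLLOW(expr) = { $, ), =, ] }.
In decl ::= params factor decl: add FIRST(factor decl) = { ), =, ] }.
In factor ::= params =: add FIRST(=) = { = }.
In factor ::= ) params: params is at the end, add FOLLOW(factor) = { $, ), =, ] }.
Union: FOLLOW(params) = { $, ), =, ] }.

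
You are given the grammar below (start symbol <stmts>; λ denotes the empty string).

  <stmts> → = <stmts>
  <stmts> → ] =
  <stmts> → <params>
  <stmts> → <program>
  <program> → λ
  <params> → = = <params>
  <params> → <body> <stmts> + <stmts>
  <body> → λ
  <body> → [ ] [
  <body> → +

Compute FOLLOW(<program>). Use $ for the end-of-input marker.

{ $, + }

In <stmts> → <program>: <program> is at the end, add FOLLOW(<stmts>) = { $, + }.
Union: FOLLOW(<program>) = { $, + }.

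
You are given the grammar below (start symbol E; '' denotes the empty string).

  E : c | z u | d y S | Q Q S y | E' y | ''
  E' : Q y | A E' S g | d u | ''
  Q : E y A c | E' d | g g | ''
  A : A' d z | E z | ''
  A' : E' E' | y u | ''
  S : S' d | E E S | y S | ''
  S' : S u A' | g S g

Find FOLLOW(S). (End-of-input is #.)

In E : d y S: S is at the end, add FOLLOW(E) = { #, c, d, g, u, y, z }.
In E : Q Q S y: add FIRST(y) = { y }.
In E' : A E' S g: add FIRST(g) = { g }.
In S : E E S: S is at the end, add FOLLOW(S) = { #, c, d, g, u, y, z }.
In S : y S: S is at the end, add FOLLOW(S) = { #, c, d, g, u, y, z }.
In S' : S u A': add FIRST(u A') = { u }.
In S' : g S g: add FIRST(g) = { g }.
Union: FOLLOW(S) = { #, c, d, g, u, y, z }.

{ #, c, d, g, u, y, z }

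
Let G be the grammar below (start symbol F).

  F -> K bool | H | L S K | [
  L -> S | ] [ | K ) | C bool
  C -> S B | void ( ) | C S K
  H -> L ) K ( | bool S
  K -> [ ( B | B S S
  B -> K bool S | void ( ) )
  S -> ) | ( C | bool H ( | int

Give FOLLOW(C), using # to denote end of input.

{ #, (, ), [, bool, int, void }

In L -> C bool: add FIRST(bool) = { bool }.
In C -> C S K: add FIRST(S K) = { (, ), bool, int }.
In S -> ( C: C is at the end, add FOLLOW(S) = { #, (, ), [, bool, int, void }.
Union: FOLLOW(C) = { #, (, ), [, bool, int, void }.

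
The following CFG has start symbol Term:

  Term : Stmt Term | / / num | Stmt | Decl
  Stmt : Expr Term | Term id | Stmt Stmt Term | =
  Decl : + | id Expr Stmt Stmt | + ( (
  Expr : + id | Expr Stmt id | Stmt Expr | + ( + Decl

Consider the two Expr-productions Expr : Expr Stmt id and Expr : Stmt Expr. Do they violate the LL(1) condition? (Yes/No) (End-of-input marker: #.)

Yes

FIRST(Expr Stmt id) = { +, /, =, id } and FIRST(Stmt Expr) = { +, /, =, id }.
Both contain +, so the two alternatives are not disjoint — LL(1) conflict.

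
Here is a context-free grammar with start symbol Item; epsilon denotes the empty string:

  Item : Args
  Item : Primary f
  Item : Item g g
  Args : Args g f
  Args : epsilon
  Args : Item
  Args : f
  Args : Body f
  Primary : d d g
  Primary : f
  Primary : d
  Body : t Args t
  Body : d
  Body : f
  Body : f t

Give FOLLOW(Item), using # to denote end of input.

Item is the start symbol, so # ∈ FOLLOW(Item).
In Item : Item g g: add FIRST(g g) = { g }.
In Args : Item: Item is at the end, add FOLLOW(Args) = { #, g, t }.
Union: FOLLOW(Item) = { #, g, t }.

{ #, g, t }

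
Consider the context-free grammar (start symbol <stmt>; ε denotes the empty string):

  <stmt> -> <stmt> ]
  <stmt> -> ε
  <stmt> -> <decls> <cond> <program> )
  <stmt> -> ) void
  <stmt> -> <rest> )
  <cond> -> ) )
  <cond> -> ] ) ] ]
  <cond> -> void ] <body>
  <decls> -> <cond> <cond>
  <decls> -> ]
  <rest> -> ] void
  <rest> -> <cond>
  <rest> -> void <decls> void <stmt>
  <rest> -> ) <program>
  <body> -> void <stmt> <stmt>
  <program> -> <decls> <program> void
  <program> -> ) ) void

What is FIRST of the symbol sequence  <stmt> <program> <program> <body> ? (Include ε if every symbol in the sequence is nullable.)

{ ), ], void }

Add FIRST(<stmt>)\{ε} = { ), ], void }; <stmt> is nullable, continue.
Add FIRST(<program>) = { ), ], void }; <program> is not nullable, stop.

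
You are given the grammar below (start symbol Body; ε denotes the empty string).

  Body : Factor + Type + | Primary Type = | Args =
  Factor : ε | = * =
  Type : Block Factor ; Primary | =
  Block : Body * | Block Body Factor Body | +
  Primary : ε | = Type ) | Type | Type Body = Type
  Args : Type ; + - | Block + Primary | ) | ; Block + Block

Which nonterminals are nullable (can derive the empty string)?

Directly nullable (have an ε-production): Factor, Primary.
No other nonterminal has a production whose RHS symbols are all nullable.

{ Factor, Primary }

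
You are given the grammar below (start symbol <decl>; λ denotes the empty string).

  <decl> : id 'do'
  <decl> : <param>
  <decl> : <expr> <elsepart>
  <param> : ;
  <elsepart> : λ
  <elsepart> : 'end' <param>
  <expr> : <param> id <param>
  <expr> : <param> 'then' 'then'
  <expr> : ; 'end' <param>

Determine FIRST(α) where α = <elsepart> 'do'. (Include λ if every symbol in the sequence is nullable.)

Add FIRST(<elsepart>)\{λ} = { 'end' }; <elsepart> is nullable, continue.
'do' is a terminal; add {'do'} and stop.

{ 'do', 'end' }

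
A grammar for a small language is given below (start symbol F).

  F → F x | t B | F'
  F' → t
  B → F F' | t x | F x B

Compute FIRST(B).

From B → F F': add FIRST(F) = { t }.
B → t x contributes {t}.
From B → F x B: add FIRST(F) = { t }.
Union: FIRST(B) = { t }.

{ t }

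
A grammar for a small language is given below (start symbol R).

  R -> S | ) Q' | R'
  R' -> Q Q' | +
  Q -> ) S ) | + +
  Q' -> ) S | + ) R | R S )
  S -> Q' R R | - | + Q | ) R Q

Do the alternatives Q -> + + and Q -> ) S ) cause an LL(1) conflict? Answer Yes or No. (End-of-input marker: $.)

No

FIRST(+ +) = { + } and FIRST() S )) = { ) }.
The FIRST sets are disjoint and neither alternative is nullable — no conflict.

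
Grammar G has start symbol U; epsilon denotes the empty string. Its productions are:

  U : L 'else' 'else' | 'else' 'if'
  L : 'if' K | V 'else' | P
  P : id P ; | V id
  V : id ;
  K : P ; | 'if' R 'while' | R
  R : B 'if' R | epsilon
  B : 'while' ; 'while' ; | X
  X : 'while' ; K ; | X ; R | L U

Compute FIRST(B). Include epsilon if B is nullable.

B : 'while' ; 'while' ; contributes {'while'}.
From B : X: add FIRST(X) = { 'if', 'while', id }.
Union: FIRST(B) = { 'if', 'while', id }.

{ 'if', 'while', id }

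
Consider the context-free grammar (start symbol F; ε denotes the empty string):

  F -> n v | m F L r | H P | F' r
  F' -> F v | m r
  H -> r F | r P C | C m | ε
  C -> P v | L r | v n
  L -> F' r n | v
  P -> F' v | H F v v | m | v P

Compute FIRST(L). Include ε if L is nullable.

{ m, n, r, v }

From L -> F' r n: add FIRST(F') = { m, n, r, v }.
L -> v contributes {v}.
Union: FIRST(L) = { m, n, r, v }.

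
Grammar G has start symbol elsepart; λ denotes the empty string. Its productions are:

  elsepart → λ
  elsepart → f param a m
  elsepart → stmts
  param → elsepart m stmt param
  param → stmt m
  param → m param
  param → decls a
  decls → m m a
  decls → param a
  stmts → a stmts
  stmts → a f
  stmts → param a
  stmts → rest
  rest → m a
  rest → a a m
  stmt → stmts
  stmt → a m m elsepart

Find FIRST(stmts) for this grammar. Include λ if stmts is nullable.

{ a, f, m }

stmts → a stmts contributes {a}.
stmts → a f contributes {a}.
From stmts → param a: add FIRST(param) = { a, f, m }.
From stmts → rest: add FIRST(rest) = { a, m }.
Union: FIRST(stmts) = { a, f, m }.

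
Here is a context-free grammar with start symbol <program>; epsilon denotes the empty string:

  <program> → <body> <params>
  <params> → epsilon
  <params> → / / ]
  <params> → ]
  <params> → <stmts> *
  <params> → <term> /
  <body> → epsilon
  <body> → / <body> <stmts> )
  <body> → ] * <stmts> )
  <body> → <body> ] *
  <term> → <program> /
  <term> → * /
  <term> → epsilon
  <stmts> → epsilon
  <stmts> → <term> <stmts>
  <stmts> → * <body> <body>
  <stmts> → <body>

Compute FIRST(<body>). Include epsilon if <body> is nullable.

<body> → epsilon contributes epsilon.
<body> → / <body> <stmts> ) contributes {/}.
<body> → ] * <stmts> ) contributes {]}.
From <body> → <body> ] *: <body> nullable, take FIRST(<body>) ∪ {]} = { /, ] }.
Union: FIRST(<body>) = { /, ], epsilon }.

{ /, ], epsilon }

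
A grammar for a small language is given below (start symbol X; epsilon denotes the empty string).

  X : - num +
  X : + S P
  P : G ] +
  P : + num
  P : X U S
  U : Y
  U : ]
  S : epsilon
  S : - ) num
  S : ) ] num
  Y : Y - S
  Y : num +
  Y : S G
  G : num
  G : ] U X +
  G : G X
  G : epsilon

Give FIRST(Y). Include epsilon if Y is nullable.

From Y : Y - S: Y nullable, take FIRST(Y) ∪ {-} = { ), +, -, ], num }.
Y : num + contributes {num}.
From Y : S G: S, G nullable, take FIRST(S) ∪ FIRST(G) = { ), +, -, ], num }; also epsilon since the whole RHS is nullable.
Union: FIRST(Y) = { ), +, -, ], num, epsilon }.

{ ), +, -, ], num, epsilon }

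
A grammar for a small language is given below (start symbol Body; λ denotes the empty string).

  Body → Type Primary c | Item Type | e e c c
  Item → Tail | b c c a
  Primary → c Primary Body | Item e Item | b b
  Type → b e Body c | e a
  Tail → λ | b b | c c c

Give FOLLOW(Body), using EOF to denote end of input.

Body is the start symbol, so EOF ∈ FOLLOW(Body).
In Primary → c Primary Body: Body is at the end, add FOLLOW(Primary) = { b, c, e }.
In Type → b e Body c: add FIRST(c) = { c }.
Union: FOLLOW(Body) = { EOF, b, c, e }.

{ EOF, b, c, e }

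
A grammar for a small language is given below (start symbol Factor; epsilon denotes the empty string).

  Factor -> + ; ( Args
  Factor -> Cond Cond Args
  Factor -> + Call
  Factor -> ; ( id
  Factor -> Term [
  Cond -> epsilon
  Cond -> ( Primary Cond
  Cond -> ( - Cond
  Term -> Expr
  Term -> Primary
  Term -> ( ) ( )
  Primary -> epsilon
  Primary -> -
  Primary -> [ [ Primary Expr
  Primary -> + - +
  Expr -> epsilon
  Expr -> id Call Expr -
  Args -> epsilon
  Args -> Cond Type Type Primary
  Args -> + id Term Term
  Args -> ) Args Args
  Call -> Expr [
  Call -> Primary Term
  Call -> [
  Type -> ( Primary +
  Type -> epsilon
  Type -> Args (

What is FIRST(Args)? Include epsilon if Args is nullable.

Args -> epsilon contributes epsilon.
From Args -> Cond Type Type Primary: Cond, Type, Type, Primary nullable, take FIRST(Cond) ∪ FIRST(Type) ∪ FIRST(Type) ∪ FIRST(Primary) = { (, ), +, -, [ }; also epsilon since the whole RHS is nullable.
Args -> + id Term Term contributes {+}.
Args -> ) Args Args contributes {)}.
Union: FIRST(Args) = { (, ), +, -, [, epsilon }.

{ (, ), +, -, [, epsilon }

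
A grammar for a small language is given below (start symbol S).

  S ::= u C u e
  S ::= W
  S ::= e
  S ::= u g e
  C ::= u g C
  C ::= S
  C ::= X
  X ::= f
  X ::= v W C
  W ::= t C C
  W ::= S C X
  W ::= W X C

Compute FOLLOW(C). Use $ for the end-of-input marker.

In S ::= u C u e: add FIRST(u e) = { u }.
In C ::= u g C: C is at the end, add FOLLOW(C) = { $, e, f, t, u, v }.
In X ::= v W C: C is at the end, add FOLLOW(X) = { $, e, f, t, u, v }.
In W ::= t C C: add FIRST(C) = { e, f, t, u, v }.
In W ::= t C C: C is at the end, add FOLLOW(W) = { $, e, f, t, u, v }.
In W ::= S C X: add FIRST(X) = { f, v }.
In W ::= W X C: C is at the end, add FOLLOW(W) = { $, e, f, t, u, v }.
Union: FOLLOW(C) = { $, e, f, t, u, v }.

{ $, e, f, t, u, v }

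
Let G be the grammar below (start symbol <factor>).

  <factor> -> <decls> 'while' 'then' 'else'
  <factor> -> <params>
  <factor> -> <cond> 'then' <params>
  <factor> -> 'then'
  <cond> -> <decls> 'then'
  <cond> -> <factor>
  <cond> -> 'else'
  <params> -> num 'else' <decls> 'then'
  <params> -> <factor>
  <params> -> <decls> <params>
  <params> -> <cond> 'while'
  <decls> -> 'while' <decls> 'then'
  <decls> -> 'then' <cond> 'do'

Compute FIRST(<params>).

{ 'else', 'then', 'while', num }

<params> -> num 'else' <decls> 'then' contributes {num}.
From <params> -> <factor>: add FIRST(<factor>) = { 'else', 'then', 'while', num }.
From <params> -> <decls> <params>: add FIRST(<decls>) = { 'then', 'while' }.
From <params> -> <cond> 'while': add FIRST(<cond>) = { 'else', 'then', 'while', num }.
Union: FIRST(<params>) = { 'else', 'then', 'while', num }.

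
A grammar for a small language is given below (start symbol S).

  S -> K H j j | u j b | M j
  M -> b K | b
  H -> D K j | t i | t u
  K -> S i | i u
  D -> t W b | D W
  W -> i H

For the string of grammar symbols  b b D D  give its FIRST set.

{ b }

b is a terminal; add {b} and stop.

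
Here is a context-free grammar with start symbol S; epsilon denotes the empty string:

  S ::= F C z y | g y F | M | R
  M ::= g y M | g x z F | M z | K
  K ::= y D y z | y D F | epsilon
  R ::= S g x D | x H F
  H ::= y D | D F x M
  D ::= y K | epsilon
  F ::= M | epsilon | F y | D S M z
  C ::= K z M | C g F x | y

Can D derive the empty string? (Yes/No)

Yes

D has an epsilon-production, so D ⇒ epsilon.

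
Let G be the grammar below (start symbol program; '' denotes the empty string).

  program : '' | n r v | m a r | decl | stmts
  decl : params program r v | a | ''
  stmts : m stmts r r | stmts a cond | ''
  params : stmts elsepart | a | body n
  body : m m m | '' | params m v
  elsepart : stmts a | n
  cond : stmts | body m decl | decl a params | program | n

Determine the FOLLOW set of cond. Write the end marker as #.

In stmts : stmts a cond: cond is at the end, add FOLLOW(stmts) = { #, a, m, n, r }.
Union: FOLLOW(cond) = { #, a, m, n, r }.

{ #, a, m, n, r }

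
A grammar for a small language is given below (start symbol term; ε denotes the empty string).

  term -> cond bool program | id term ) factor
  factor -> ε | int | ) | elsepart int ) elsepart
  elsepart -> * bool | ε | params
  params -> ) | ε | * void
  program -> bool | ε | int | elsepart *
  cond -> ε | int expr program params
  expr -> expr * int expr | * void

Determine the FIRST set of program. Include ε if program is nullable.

program -> bool contributes {bool}.
program -> ε contributes ε.
program -> int contributes {int}.
From program -> elsepart *: elsepart nullable, take FIRST(elsepart) ∪ {*} = { ), * }.
Union: FIRST(program) = { ), *, bool, int, ε }.

{ ), *, bool, int, ε }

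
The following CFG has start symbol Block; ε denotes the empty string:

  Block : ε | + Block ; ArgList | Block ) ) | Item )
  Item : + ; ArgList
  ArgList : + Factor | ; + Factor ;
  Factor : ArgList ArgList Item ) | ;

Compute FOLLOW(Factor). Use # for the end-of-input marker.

In ArgList : + Factor: Factor is at the end, add FOLLOW(ArgList) = { #, ), +, ; }.
In ArgList : ; + Factor ;: add FIRST(;) = { ; }.
Union: FOLLOW(Factor) = { #, ), +, ; }.

{ #, ), +, ; }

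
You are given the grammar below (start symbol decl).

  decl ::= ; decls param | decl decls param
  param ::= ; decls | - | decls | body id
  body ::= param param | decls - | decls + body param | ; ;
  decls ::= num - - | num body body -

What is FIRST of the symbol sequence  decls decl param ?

Add FIRST(decls) = { num }; decls is not nullable, stop.

{ num }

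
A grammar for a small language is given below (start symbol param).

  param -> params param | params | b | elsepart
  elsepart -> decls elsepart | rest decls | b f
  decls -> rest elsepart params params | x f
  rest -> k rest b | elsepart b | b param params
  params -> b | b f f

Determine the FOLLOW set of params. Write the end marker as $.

{ $, b, k, x }

In param -> params param: add FIRST(param) = { b, k, x }.
In param -> params: params is at the end, add FOLLOW(param) = { $, b }.
In decls -> rest elsepart params params: add FIRST(params) = { b }.
In decls -> rest elsepart params params: params is at the end, add FOLLOW(decls) = { $, b, k, x }.
In rest -> b param params: params is at the end, add FOLLOW(rest) = { b, k, x }.
Union: FOLLOW(params) = { $, b, k, x }.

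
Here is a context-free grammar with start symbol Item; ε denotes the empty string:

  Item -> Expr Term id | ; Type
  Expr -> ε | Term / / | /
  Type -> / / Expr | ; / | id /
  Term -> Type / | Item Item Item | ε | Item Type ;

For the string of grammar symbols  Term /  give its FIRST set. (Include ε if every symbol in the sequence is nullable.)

{ /, ;, id }

Add FIRST(Term)\{ε} = { /, ;, id }; Term is nullable, continue.
/ is a terminal; add {/} and stop.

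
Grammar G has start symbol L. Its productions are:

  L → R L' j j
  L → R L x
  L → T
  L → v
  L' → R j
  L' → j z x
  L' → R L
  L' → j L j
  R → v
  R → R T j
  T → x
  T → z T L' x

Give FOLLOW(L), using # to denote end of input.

L is the start symbol, so # ∈ FOLLOW(L).
In L → R L x: add FIRST(x) = { x }.
In L' → R L: L is at the end, add FOLLOW(L') = { j, x }.
In L' → j L j: add FIRST(j) = { j }.
Union: FOLLOW(L) = { #, j, x }.

{ #, j, x }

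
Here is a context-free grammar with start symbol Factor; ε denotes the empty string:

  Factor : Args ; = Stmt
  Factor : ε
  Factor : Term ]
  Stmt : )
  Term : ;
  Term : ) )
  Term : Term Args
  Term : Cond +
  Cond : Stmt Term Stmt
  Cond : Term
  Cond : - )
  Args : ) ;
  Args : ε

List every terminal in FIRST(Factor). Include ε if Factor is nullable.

From Factor : Args ; = Stmt: Args nullable, take FIRST(Args) ∪ {;} = { ), ; }.
Factor : ε contributes ε.
From Factor : Term ]: add FIRST(Term) = { ), -, ; }.
Union: FIRST(Factor) = { ), -, ;, ε }.

{ ), -, ;, ε }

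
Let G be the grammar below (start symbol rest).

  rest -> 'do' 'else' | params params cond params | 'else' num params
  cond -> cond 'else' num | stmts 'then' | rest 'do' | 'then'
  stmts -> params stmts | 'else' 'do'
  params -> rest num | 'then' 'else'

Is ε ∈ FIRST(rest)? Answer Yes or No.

No nonterminal in this grammar is nullable.
No production of rest has an RHS whose symbols are all nullable, so rest is not nullable.

No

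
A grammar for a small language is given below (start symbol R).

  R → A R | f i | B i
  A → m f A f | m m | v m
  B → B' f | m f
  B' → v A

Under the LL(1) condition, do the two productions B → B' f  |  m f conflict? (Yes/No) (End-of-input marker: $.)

No

FIRST(B' f) = { v } and FIRST(m f) = { m }.
The FIRST sets are disjoint and neither alternative is nullable — no conflict.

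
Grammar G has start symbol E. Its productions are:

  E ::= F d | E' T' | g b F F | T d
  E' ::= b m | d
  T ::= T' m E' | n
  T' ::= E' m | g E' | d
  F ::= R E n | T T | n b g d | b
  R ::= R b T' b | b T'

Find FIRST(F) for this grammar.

From F ::= R E n: add FIRST(R) = { b }.
From F ::= T T: add FIRST(T) = { b, d, g, n }.
F ::= n b g d contributes {n}.
F ::= b contributes {b}.
Union: FIRST(F) = { b, d, g, n }.

{ b, d, g, n }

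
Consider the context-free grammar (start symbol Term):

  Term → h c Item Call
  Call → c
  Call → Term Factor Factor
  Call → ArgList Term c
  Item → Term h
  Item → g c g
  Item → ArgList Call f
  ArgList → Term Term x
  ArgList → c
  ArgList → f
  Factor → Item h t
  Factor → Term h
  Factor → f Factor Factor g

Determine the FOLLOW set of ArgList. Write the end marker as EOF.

In Call → ArgList Term c: add FIRST(Term c) = { h }.
In Item → ArgList Call f: add FIRST(Call f) = { c, f, h }.
Union: FOLLOW(ArgList) = { c, f, h }.

{ c, f, h }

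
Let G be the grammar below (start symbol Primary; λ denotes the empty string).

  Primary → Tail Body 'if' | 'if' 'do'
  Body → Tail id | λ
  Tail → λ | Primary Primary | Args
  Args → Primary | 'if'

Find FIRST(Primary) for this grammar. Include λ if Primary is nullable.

From Primary → Tail Body 'if': Tail, Body nullable, take FIRST(Tail) ∪ FIRST(Body) ∪ {'if'} = { 'if', id }.
Primary → 'if' 'do' contributes {'if'}.
Union: FIRST(Primary) = { 'if', id }.

{ 'if', id }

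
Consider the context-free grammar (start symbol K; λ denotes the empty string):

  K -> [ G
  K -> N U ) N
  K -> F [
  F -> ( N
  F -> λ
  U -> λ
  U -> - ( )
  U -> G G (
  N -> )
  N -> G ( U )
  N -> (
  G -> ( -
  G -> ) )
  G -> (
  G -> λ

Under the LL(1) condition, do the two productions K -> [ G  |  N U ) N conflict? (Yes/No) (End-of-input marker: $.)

No

FIRST([ G) = { [ } and FIRST(N U ) N) = { (, ) }.
The FIRST sets are disjoint and neither alternative is nullable — no conflict.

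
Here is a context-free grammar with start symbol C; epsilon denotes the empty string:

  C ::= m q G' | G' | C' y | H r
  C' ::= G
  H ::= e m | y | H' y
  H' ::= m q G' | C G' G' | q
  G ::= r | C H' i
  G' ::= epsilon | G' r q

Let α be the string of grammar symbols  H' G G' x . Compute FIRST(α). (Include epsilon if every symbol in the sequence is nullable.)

Add FIRST(H')\{epsilon} = { e, i, m, q, r, y }; H' is nullable, continue.
Add FIRST(G) = { e, i, m, q, r, y }; G is not nullable, stop.

{ e, i, m, q, r, y }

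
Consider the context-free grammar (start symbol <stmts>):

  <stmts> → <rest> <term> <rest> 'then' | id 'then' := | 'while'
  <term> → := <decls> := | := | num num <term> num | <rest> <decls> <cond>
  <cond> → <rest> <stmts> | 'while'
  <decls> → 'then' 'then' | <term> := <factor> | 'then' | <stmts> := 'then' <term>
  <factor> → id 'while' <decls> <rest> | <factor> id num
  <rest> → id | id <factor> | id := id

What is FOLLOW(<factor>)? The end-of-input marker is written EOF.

In <decls> → <term> := <factor>: <factor> is at the end, add FOLLOW(<decls>) = { 'while', :=, id }.
In <factor> → <factor> id num: add FIRST(id num) = { id }.
In <rest> → id <factor>: <factor> is at the end, add FOLLOW(<rest>) = { 'then', 'while', :=, id, num }.
Union: FOLLOW(<factor>) = { 'then', 'while', :=, id, num }.

{ 'then', 'while', :=, id, num }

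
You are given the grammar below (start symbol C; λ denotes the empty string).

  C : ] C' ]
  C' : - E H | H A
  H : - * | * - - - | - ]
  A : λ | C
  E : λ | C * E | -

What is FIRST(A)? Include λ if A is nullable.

{ ], λ }

A : λ contributes λ.
From A : C: add FIRST(C) = { ] }.
Union: FIRST(A) = { ], λ }.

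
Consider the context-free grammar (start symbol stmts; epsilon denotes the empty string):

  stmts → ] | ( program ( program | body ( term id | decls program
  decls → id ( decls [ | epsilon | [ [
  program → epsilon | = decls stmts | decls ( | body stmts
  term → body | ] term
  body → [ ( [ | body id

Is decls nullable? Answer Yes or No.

decls has an epsilon-production, so decls ⇒ epsilon.

Yes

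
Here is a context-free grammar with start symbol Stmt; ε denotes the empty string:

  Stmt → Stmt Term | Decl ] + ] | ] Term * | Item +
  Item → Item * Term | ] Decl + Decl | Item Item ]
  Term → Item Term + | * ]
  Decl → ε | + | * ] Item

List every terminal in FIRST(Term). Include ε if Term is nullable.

{ *, ] }

From Term → Item Term +: add FIRST(Item) = { ] }.
Term → * ] contributes {*}.
Union: FIRST(Term) = { *, ] }.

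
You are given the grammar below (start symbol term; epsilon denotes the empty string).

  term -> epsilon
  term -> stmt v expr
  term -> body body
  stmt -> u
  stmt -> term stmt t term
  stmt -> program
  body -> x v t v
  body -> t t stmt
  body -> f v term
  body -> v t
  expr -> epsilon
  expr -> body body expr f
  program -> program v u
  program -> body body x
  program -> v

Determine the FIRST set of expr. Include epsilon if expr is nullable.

expr -> epsilon contributes epsilon.
From expr -> body body expr f: add FIRST(body) = { f, t, v, x }.
Union: FIRST(expr) = { f, t, v, x, epsilon }.

{ f, t, v, x, epsilon }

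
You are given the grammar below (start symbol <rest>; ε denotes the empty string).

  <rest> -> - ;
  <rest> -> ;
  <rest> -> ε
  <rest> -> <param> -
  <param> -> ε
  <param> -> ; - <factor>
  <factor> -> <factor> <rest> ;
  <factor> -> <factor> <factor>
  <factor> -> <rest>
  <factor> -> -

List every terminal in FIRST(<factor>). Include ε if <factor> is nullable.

From <factor> -> <factor> <rest> ;: <factor>, <rest> nullable, take FIRST(<factor>) ∪ FIRST(<rest>) ∪ {;} = { -, ; }.
From <factor> -> <factor> <factor>: <factor>, <factor> nullable, take FIRST(<factor>) ∪ FIRST(<factor>) = { -, ; }; also ε since the whole RHS is nullable.
From <factor> -> <rest>: add FIRST(<rest>) = { -, ;, ε } (including ε since <rest> is nullable).
<factor> -> - contributes {-}.
Union: FIRST(<factor>) = { -, ;, ε }.

{ -, ;, ε }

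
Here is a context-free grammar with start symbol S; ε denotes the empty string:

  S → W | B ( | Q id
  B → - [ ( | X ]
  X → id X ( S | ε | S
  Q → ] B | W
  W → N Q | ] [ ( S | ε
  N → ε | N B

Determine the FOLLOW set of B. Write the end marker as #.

{ #, (, -, ], id }

In S → B (: add FIRST(() = { ( }.
In Q → ] B: B is at the end, add FOLLOW(Q) = { #, (, ], id }.
In N → N B: B is at the end, add FOLLOW(N) = { #, (, -, ], id }.
Union: FOLLOW(B) = { #, (, -, ], id }.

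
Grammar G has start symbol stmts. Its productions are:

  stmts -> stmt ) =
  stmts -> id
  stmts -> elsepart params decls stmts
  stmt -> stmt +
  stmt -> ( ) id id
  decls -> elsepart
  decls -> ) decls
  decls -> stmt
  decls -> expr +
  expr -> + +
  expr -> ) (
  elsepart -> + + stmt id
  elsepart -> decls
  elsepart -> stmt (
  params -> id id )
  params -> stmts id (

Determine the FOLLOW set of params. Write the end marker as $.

In stmts -> elsepart params decls stmts: add FIRST(decls stmts) = { (, ), + }.
Union: FOLLOW(params) = { (, ), + }.

{ (, ), + }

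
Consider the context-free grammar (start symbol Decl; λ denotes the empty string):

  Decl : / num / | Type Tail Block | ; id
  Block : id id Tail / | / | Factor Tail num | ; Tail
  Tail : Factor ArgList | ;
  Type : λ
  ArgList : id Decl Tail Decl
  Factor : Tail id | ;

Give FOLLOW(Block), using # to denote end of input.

{ #, /, ;, id, num }

In Decl : Type Tail Block: Block is at the end, add FOLLOW(Decl) = { #, /, ;, id, num }.
Union: FOLLOW(Block) = { #, /, ;, id, num }.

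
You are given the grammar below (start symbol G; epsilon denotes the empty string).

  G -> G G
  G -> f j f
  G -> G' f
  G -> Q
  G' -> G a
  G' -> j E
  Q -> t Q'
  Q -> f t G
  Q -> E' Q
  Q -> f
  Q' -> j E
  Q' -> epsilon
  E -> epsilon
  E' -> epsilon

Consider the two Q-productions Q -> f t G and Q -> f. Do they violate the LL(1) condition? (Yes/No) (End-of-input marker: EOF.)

Yes

FIRST(f t G) = { f } and FIRST(f) = { f }.
Both contain f, so the two alternatives are not disjoint — LL(1) conflict.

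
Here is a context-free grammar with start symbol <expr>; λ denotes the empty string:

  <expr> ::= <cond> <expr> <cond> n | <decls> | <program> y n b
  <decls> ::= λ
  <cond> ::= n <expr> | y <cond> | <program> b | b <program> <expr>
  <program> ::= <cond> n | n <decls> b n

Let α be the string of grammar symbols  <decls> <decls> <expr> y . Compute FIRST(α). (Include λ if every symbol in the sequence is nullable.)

Add FIRST(<decls>)\{λ} = {  }; <decls> is nullable, continue.
Add FIRST(<decls>)\{λ} = {  }; <decls> is nullable, continue.
Add FIRST(<expr>)\{λ} = { b, n, y }; <expr> is nullable, continue.
y is a terminal; add {y} and stop.

{ b, n, y }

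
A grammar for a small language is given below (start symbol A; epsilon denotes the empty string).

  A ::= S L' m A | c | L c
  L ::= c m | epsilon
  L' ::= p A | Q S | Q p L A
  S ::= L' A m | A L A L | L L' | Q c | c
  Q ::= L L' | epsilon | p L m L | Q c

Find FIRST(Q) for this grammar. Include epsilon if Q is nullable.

{ c, p, epsilon }

From Q ::= L L': L nullable, take FIRST(L) ∪ FIRST(L') = { c, p }.
Q ::= epsilon contributes epsilon.
Q ::= p L m L contributes {p}.
From Q ::= Q c: Q nullable, take FIRST(Q) ∪ {c} = { c, p }.
Union: FIRST(Q) = { c, p, epsilon }.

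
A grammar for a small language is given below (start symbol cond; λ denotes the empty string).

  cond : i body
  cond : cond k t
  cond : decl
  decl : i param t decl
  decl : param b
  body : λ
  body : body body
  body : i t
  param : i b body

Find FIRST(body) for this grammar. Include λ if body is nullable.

body : λ contributes λ.
From body : body body: body, body nullable, take FIRST(body) ∪ FIRST(body) = { i }; also λ since the whole RHS is nullable.
body : i t contributes {i}.
Union: FIRST(body) = { i, λ }.

{ i, λ }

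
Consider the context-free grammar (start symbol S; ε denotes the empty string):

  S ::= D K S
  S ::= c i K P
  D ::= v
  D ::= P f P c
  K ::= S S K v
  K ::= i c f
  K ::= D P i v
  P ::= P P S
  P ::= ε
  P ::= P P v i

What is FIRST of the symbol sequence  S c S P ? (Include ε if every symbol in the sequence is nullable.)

Add FIRST(S) = { c, f, v }; S is not nullable, stop.

{ c, f, v }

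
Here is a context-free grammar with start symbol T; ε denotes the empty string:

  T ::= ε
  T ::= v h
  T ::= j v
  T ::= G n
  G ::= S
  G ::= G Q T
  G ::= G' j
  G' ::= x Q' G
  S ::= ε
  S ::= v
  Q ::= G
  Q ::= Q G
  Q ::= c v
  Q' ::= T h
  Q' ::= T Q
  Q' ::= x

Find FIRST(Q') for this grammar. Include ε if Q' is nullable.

From Q' ::= T h: T nullable, take FIRST(T) ∪ {h} = { c, h, j, n, v, x }.
From Q' ::= T Q: T, Q nullable, take FIRST(T) ∪ FIRST(Q) = { c, j, n, v, x }; also ε since the whole RHS is nullable.
Q' ::= x contributes {x}.
Union: FIRST(Q') = { c, h, j, n, v, x, ε }.

{ c, h, j, n, v, x, ε }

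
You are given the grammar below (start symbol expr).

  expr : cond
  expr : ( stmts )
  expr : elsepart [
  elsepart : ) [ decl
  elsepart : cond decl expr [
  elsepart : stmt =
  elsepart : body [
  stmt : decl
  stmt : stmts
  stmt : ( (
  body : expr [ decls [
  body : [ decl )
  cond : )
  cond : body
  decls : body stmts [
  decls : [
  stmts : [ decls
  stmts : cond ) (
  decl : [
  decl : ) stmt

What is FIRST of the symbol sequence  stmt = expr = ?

{ (, ), [ }

Add FIRST(stmt) = { (, ), [ }; stmt is not nullable, stop.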